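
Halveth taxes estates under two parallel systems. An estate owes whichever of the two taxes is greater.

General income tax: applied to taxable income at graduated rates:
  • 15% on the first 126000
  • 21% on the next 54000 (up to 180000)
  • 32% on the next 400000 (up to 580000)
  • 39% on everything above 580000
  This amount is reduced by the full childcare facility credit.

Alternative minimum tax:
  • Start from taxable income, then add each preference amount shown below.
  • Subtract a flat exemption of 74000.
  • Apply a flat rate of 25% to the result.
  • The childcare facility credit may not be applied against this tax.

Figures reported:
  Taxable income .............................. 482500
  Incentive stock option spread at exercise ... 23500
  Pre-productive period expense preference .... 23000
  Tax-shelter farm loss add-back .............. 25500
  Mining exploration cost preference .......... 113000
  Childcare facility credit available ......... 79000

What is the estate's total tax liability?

General income tax:
  126000 × 15% = 18900
  54000 × 21% = 11340
  302500 × 32% = 96800
  → 127040
  Less childcare facility credit 79000 → 48040

Alternative minimum tax:
  Adjusted income: 482500 + 23500 + 23000 + 25500 + 113000 = 667500
  Less exemption 74000 → base 593500
  593500 × 25% = 148375

148375 > 48040, so the alternative minimum tax is the binding amount.

148375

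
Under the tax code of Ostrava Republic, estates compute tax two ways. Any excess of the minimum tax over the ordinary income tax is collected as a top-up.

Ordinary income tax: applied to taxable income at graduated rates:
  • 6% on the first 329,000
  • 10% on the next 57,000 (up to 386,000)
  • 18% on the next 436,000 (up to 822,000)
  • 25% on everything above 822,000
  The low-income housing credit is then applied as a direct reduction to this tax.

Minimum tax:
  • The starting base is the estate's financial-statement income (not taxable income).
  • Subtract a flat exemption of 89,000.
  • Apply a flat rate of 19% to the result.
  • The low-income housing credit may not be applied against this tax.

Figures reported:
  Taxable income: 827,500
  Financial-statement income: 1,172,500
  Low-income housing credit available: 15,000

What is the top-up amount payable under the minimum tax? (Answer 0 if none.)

115,570

Ordinary income tax:
  329,000 × 6% = 19,740
  57,000 × 10% = 5,700
  436,000 × 18% = 78,480
  5,500 × 25% = 1,375
  → 105,295
  Less low-income housing credit 15,000 → 90,295

Minimum tax:
  Base (financial-statement income): 1,172,500
  Less exemption 89,000 → base 1,083,500
  1,083,500 × 19% = 205,865

Excess of minimum tax over ordinary income tax: 205,865 − 90,295 = 115,570.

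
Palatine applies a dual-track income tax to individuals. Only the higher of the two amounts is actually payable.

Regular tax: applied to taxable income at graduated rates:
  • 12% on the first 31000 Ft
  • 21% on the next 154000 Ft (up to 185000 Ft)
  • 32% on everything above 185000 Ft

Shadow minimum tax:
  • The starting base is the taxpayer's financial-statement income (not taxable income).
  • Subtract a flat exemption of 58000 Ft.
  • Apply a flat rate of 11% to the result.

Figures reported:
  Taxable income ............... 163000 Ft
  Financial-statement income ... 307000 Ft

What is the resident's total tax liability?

Shadow minimum tax:
  Base (financial-statement income): 307000 Ft
  Less exemption 58000 Ft → base 249000 Ft
  249000 Ft × 11% = 27390 Ft

Regular tax:
  31000 Ft × 12% = 3720 Ft
  132000 Ft × 21% = 27720 Ft
  → 31440 Ft

31440 Ft > 27390 Ft, so the regular tax governs.

31440 Ft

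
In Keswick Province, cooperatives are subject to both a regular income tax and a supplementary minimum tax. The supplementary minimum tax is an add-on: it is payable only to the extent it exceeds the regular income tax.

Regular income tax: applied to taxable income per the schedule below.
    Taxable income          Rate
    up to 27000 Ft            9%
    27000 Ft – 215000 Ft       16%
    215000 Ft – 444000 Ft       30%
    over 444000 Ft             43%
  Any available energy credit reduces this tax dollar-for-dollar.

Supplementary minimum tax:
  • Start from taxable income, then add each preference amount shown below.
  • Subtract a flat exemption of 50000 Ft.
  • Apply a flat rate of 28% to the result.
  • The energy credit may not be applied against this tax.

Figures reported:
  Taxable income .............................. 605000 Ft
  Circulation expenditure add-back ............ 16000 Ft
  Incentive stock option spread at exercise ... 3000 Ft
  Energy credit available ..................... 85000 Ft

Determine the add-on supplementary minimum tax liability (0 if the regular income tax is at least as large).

75280 Ft

Regular income tax:
  27000 Ft × 9% = 2430 Ft
  188000 Ft × 16% = 30080 Ft
  229000 Ft × 30% = 68700 Ft
  161000 Ft × 43% = 69230 Ft
  → 170440 Ft
  Less energy credit 85000 Ft → 85440 Ft

Supplementary minimum tax:
  Adjusted income: 605000 Ft + 16000 Ft + 3000 Ft = 624000 Ft
  Less exemption 50000 Ft → base 574000 Ft
  574000 Ft × 28% = 160720 Ft

Excess of supplementary minimum tax over regular income tax: 160720 Ft − 85440 Ft = 75280 Ft.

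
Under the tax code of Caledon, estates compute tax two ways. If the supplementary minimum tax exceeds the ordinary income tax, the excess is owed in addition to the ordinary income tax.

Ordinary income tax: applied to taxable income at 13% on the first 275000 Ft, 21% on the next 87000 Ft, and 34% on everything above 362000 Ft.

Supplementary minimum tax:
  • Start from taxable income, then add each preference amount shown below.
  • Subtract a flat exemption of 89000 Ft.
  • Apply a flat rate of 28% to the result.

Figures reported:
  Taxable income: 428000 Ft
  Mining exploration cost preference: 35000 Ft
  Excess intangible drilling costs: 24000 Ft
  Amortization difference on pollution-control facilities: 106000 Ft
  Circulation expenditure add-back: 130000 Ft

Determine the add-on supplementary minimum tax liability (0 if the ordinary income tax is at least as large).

Supplementary minimum tax:
  Adjusted income: 428000 Ft + 35000 Ft + 24000 Ft + 106000 Ft + 130000 Ft = 723000 Ft
  Less exemption 89000 Ft → base 634000 Ft
  634000 Ft × 28% = 177520 Ft

Ordinary income tax:
  275000 Ft × 13% = 35750 Ft
  87000 Ft × 21% = 18270 Ft
  66000 Ft × 34% = 22440 Ft
  → 76460 Ft

Excess of supplementary minimum tax over ordinary income tax: 177520 Ft − 76460 Ft = 101060 Ft.

101060 Ft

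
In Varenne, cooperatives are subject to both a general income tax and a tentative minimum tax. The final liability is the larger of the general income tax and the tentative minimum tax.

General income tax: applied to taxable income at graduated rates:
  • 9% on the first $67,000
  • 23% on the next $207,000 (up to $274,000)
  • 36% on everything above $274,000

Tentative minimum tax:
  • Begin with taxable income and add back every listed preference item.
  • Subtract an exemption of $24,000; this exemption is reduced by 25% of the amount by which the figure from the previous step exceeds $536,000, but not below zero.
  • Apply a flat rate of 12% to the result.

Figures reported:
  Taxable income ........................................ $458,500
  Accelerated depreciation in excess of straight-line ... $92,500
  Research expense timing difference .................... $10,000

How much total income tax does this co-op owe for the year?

$120,060

Tentative minimum tax:
  Adjusted income: $458,500 + $92,500 + $10,000 = $561,000
  Exemption: $24,000 − 25% × ($561,000 − $536,000) = $24,000 − $6,250 = $17,750
  Base: $561,000 − $17,750 = $543,250
  $543,250 × 12% = $65,190

General income tax:
  $67,000 × 9% = $6,030
  $207,000 × 23% = $47,610
  $184,500 × 36% = $66,420
  → $120,060

$120,060 > $65,190, so the general income tax governs.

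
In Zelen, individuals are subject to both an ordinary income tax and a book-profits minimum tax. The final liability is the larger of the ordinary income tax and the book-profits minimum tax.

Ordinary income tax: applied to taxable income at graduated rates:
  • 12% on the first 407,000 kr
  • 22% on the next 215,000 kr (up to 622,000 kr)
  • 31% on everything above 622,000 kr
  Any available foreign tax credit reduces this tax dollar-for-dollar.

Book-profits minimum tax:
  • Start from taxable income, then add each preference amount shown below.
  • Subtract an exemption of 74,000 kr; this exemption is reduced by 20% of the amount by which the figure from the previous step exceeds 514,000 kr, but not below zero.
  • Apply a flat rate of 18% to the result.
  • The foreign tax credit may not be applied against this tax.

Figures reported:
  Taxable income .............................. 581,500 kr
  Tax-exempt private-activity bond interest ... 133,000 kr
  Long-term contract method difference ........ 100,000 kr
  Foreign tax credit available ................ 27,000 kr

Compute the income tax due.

Ordinary income tax:
  407,000 kr × 12% = 48,840 kr
  174,500 kr × 22% = 38,390 kr
  → 87,230 kr
  Less foreign tax credit 27,000 kr → 60,230 kr

Book-profits minimum tax:
  Adjusted income: 581,500 kr + 133,000 kr + 100,000 kr = 814,500 kr
  Exemption: 74,000 kr − 20% × (814,500 kr − 514,000 kr) = 74,000 kr − 60,100 kr = 13,900 kr
  Base: 814,500 kr − 13,900 kr = 800,600 kr
  800,600 kr × 18% = 144,108 kr

144,108 kr > 60,230 kr, so the book-profits minimum tax is the binding amount.

144,108 kr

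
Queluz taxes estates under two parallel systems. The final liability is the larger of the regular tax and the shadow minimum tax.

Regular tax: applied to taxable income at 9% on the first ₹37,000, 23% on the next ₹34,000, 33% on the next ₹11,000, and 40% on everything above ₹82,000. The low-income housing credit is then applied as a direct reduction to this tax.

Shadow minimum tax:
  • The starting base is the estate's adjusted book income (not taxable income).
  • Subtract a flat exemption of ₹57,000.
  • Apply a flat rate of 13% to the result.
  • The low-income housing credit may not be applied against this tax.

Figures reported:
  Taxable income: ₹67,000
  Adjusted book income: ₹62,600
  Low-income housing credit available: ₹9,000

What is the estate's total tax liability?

₹1,230

Shadow minimum tax:
  Base (adjusted book income): ₹62,600
  Less exemption ₹57,000 → base ₹5,600
  ₹5,600 × 13% = ₹728

Regular tax:
  ₹37,000 × 9% = ₹3,330
  ₹30,000 × 23% = ₹6,900
  → ₹10,230
  Less low-income housing credit ₹9,000 → ₹1,230

₹1,230 > ₹728, so the regular tax governs.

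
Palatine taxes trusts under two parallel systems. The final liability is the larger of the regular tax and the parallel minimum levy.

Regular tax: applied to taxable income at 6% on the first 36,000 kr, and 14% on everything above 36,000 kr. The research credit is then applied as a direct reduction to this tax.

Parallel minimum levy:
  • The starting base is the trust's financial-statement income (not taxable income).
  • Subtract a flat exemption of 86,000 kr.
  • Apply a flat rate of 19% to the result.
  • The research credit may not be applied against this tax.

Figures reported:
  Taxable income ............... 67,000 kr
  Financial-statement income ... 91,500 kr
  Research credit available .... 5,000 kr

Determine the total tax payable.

1,500 kr

Parallel minimum levy:
  Base (financial-statement income): 91,500 kr
  Less exemption 86,000 kr → base 5,500 kr
  5,500 kr × 19% = 1,045 kr

Regular tax:
  36,000 kr × 6% = 2,160 kr
  31,000 kr × 14% = 4,340 kr
  → 6,500 kr
  Less research credit 5,000 kr → 1,500 kr

1,500 kr > 1,045 kr, so the regular tax governs.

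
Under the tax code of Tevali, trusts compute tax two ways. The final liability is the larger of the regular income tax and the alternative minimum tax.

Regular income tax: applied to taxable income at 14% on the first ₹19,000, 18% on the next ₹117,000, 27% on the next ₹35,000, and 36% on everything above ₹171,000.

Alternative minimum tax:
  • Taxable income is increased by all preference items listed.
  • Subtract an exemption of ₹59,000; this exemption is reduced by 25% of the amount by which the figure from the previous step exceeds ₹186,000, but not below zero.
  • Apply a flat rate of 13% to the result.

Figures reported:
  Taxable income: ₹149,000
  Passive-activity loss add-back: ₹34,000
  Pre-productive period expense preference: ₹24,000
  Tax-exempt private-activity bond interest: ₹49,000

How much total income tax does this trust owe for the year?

₹27,885

Regular income tax:
  ₹19,000 × 14% = ₹2,660
  ₹117,000 × 18% = ₹21,060
  ₹13,000 × 27% = ₹3,510
  → ₹27,230

Alternative minimum tax:
  Adjusted income: ₹149,000 + ₹34,000 + ₹24,000 + ₹49,000 = ₹256,000
  Exemption: ₹59,000 − 25% × (₹256,000 − ₹186,000) = ₹59,000 − ₹17,500 = ₹41,500
  Base: ₹256,000 − ₹41,500 = ₹214,500
  ₹214,500 × 13% = ₹27,885

₹27,885 > ₹27,230, so the alternative minimum tax is the binding amount.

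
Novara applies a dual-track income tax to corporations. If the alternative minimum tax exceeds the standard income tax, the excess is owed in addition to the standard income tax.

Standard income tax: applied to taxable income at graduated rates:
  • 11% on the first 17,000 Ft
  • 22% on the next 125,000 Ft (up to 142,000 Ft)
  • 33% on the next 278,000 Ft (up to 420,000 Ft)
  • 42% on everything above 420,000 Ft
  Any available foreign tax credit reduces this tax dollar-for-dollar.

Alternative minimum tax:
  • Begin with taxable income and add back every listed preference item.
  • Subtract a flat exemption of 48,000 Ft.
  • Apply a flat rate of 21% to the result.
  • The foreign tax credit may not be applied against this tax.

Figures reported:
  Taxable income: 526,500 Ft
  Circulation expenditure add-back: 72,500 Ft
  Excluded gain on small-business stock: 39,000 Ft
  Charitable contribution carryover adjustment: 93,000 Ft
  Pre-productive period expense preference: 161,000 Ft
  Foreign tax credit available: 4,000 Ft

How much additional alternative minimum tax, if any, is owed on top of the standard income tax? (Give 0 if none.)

15,400 Ft

Alternative minimum tax:
  Adjusted income: 526,500 Ft + 72,500 Ft + 39,000 Ft + 93,000 Ft + 161,000 Ft = 892,000 Ft
  Less exemption 48,000 Ft → base 844,000 Ft
  844,000 Ft × 21% = 177,240 Ft

Standard income tax:
  17,000 Ft × 11% = 1,870 Ft
  125,000 Ft × 22% = 27,500 Ft
  278,000 Ft × 33% = 91,740 Ft
  106,500 Ft × 42% = 44,730 Ft
  → 165,840 Ft
  Less foreign tax credit 4,000 Ft → 161,840 Ft

Excess of alternative minimum tax over standard income tax: 177,240 Ft − 161,840 Ft = 15,400 Ft.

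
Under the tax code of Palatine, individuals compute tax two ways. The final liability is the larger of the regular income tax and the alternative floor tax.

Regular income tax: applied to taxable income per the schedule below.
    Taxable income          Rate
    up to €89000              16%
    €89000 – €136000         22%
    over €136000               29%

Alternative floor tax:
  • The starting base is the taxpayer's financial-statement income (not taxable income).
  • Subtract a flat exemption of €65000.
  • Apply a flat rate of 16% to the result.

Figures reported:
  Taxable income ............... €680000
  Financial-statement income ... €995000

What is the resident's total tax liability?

€182340

Alternative floor tax:
  Base (financial-statement income): €995000
  Less exemption €65000 → base €930000
  €930000 × 16% = €148800

Regular income tax:
  €89000 × 16% = €14240
  €47000 × 22% = €10340
  €544000 × 29% = €157760
  → €182340

€182340 > €148800, so the regular income tax governs.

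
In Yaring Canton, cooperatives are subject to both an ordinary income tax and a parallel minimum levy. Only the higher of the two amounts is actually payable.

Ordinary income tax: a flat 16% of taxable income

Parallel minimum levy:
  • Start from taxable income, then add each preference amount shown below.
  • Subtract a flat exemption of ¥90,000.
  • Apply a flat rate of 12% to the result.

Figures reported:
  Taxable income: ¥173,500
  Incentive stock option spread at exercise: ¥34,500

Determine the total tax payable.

Parallel minimum levy:
  Adjusted income: ¥173,500 + ¥34,500 = ¥208,000
  Less exemption ¥90,000 → base ¥118,000
  ¥118,000 × 12% = ¥14,160

Ordinary income tax:
  ¥173,500 × 16% = ¥27,760

¥27,760 > ¥14,160, so the ordinary income tax governs.

¥27,760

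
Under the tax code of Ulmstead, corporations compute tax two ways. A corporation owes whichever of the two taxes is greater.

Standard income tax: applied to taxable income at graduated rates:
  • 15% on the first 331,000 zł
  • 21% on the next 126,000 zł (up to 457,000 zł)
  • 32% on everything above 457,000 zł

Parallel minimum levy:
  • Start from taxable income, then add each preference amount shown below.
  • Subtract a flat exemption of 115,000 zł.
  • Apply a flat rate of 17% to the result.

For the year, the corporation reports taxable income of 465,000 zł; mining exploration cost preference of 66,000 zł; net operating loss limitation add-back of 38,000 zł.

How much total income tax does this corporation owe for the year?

78,670 zł

Parallel minimum levy:
  Adjusted income: 465,000 zł + 66,000 zł + 38,000 zł = 569,000 zł
  Less exemption 115,000 zł → base 454,000 zł
  454,000 zł × 17% = 77,180 zł

Standard income tax:
  331,000 zł × 15% = 49,650 zł
  126,000 zł × 21% = 26,460 zł
  8,000 zł × 32% = 2,560 zł
  → 78,670 zł

78,670 zł > 77,180 zł, so the standard income tax governs.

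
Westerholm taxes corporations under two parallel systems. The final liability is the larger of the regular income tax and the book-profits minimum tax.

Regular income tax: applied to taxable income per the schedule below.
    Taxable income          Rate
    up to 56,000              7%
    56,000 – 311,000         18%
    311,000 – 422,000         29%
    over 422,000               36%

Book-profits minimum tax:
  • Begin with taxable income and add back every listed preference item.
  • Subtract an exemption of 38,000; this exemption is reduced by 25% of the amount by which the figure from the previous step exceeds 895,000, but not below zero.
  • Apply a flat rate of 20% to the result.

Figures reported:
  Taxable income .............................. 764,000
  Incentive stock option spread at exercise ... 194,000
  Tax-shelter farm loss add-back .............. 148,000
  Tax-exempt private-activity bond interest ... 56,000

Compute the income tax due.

Book-profits minimum tax:
  Adjusted income: 764,000 + 194,000 + 148,000 + 56,000 = 1,162,000
  Exemption: 25% × (1,162,000 − 895,000) = 66,750 ≥ 38,000, so the exemption is fully phased out
  Base: 1,162,000 − 0 = 1,162,000
  1,162,000 × 20% = 232,400

Regular income tax:
  56,000 × 7% = 3,920
  255,000 × 18% = 45,900
  111,000 × 29% = 32,190
  342,000 × 36% = 123,120
  → 205,130

232,400 > 205,130, so the book-profits minimum tax is the binding amount.

232,400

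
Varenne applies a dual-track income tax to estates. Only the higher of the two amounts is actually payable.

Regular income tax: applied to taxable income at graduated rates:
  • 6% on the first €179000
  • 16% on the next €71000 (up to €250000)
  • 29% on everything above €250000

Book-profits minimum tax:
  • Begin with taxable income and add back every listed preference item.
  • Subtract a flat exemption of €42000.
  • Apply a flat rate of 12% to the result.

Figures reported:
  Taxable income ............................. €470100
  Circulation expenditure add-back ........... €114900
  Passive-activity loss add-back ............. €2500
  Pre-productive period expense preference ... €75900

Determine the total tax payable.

€85929

Regular income tax:
  €179000 × 6% = €10740
  €71000 × 16% = €11360
  €220100 × 29% = €63829
  → €85929

Book-profits minimum tax:
  Adjusted income: €470100 + €114900 + €2500 + €75900 = €663400
  Less exemption €42000 → base €621400
  €621400 × 12% = €74568

€85929 > €74568, so the regular income tax governs.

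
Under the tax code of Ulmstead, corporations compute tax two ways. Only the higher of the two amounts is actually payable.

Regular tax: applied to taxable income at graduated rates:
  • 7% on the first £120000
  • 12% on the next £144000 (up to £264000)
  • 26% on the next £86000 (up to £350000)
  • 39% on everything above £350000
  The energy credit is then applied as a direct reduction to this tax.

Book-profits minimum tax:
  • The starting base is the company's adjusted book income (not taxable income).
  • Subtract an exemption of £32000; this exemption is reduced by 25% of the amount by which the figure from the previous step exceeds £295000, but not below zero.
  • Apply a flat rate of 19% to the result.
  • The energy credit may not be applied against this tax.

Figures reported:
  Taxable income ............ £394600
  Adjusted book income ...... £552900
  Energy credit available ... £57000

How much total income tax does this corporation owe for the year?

Book-profits minimum tax:
  Base (adjusted book income): £552900
  Exemption: 25% × (£552900 − £295000) = £64475 ≥ £32000, so the exemption is fully phased out
  Base: £552900 − £0 = £552900
  £552900 × 19% = £105051

Regular tax:
  £120000 × 7% = £8400
  £144000 × 12% = £17280
  £86000 × 26% = £22360
  £44600 × 39% = £17394
  → £65434
  Less energy credit £57000 → £8434

£105051 > £8434, so the book-profits minimum tax is the binding amount.

£105051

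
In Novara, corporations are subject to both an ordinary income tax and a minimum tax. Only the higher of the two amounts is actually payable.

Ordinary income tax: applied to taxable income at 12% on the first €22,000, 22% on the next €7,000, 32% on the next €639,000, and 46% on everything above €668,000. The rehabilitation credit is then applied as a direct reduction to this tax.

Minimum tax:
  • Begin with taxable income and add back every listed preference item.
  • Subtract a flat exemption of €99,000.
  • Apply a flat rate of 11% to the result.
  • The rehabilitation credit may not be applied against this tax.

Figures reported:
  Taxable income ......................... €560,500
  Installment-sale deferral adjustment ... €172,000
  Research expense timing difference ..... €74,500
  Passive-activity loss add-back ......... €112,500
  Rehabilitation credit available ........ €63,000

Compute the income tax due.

€111,260

Minimum tax:
  Adjusted income: €560,500 + €172,000 + €74,500 + €112,500 = €919,500
  Less exemption €99,000 → base €820,500
  €820,500 × 11% = €90,255

Ordinary income tax:
  €22,000 × 12% = €2,640
  €7,000 × 22% = €1,540
  €531,500 × 32% = €170,080
  → €174,260
  Less rehabilitation credit €63,000 → €111,260

€111,260 > €90,255, so the ordinary income tax governs.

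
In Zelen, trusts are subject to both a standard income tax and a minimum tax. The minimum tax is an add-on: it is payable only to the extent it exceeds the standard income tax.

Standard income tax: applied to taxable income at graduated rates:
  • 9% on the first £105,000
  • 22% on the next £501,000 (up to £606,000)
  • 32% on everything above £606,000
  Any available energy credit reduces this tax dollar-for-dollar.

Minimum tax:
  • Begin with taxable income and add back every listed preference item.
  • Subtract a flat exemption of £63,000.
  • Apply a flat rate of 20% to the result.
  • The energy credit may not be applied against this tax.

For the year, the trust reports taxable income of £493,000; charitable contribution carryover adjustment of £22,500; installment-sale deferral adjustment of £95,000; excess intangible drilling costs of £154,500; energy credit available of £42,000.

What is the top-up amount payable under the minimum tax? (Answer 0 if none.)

£87,590

Standard income tax:
  £105,000 × 9% = £9,450
  £388,000 × 22% = £85,360
  → £94,810
  Less energy credit £42,000 → £52,810

Minimum tax:
  Adjusted income: £493,000 + £22,500 + £95,000 + £154,500 = £765,000
  Less exemption £63,000 → base £702,000
  £702,000 × 20% = £140,400

Excess of minimum tax over standard income tax: £140,400 − £52,810 = £87,590.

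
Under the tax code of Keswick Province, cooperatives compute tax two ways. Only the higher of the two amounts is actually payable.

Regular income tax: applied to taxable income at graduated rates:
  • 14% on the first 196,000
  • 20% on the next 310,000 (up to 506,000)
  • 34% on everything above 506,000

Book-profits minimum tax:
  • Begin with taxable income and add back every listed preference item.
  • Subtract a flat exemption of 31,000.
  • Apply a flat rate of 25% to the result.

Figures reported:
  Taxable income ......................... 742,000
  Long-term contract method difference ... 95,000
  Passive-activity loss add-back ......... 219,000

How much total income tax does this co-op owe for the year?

256,250

Book-profits minimum tax:
  Adjusted income: 742,000 + 95,000 + 219,000 = 1,056,000
  Less exemption 31,000 → base 1,025,000
  1,025,000 × 25% = 256,250

Regular income tax:
  196,000 × 14% = 27,440
  310,000 × 20% = 62,000
  236,000 × 34% = 80,240
  → 169,680

256,250 > 169,680, so the book-profits minimum tax is the binding amount.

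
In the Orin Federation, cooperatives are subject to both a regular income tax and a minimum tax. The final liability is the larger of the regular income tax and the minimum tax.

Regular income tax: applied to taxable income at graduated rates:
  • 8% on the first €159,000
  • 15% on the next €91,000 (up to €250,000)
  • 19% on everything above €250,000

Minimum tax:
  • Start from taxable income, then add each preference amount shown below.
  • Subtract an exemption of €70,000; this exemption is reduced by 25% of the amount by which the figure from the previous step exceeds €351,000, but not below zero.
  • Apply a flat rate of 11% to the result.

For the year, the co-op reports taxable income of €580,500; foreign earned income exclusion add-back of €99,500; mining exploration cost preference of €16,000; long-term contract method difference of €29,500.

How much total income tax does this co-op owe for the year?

Minimum tax:
  Adjusted income: €580,500 + €99,500 + €16,000 + €29,500 = €725,500
  Exemption: 25% × (€725,500 − €351,000) = €93,625 ≥ €70,000, so the exemption is fully phased out
  Base: €725,500 − €0 = €725,500
  €725,500 × 11% = €79,805

Regular income tax:
  €159,000 × 8% = €12,720
  €91,000 × 15% = €13,650
  €330,500 × 19% = €62,795
  → €89,165

€89,165 > €79,805, so the regular income tax governs.

€89,165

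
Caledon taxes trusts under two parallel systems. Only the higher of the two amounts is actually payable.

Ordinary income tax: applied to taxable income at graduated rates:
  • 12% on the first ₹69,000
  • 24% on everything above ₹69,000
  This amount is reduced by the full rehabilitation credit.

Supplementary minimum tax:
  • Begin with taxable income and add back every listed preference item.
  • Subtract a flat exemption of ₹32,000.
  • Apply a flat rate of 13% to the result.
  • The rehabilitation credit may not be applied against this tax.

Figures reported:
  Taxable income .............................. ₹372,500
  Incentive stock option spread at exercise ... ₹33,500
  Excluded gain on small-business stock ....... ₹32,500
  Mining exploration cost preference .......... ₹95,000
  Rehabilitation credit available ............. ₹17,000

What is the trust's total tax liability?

Ordinary income tax:
  ₹69,000 × 12% = ₹8,280
  ₹303,500 × 24% = ₹72,840
  → ₹81,120
  Less rehabilitation credit ₹17,000 → ₹64,120

Supplementary minimum tax:
  Adjusted income: ₹372,500 + ₹33,500 + ₹32,500 + ₹95,000 = ₹533,500
  Less exemption ₹32,000 → base ₹501,500
  ₹501,500 × 13% = ₹65,195

₹65,195 > ₹64,120, so the supplementary minimum tax is the binding amount.

₹65,195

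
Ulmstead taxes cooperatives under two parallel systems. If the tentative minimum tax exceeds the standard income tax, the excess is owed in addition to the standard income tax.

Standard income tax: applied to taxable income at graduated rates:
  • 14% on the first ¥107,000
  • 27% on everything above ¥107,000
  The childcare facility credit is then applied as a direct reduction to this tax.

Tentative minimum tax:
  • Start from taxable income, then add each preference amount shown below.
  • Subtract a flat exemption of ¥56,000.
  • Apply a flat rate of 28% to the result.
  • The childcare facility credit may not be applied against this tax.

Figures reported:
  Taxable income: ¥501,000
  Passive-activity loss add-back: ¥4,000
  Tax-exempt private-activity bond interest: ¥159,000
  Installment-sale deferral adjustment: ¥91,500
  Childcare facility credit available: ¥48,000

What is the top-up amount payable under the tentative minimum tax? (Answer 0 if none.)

Standard income tax:
  ¥107,000 × 14% = ¥14,980
  ¥394,000 × 27% = ¥106,380
  → ¥121,360
  Less childcare facility credit ¥48,000 → ¥73,360

Tentative minimum tax:
  Adjusted income: ¥501,000 + ¥4,000 + ¥159,000 + ¥91,500 = ¥755,500
  Less exemption ¥56,000 → base ¥699,500
  ¥699,500 × 28% = ¥195,860

Excess of tentative minimum tax over standard income tax: ¥195,860 − ¥73,360 = ¥122,500.

¥122,500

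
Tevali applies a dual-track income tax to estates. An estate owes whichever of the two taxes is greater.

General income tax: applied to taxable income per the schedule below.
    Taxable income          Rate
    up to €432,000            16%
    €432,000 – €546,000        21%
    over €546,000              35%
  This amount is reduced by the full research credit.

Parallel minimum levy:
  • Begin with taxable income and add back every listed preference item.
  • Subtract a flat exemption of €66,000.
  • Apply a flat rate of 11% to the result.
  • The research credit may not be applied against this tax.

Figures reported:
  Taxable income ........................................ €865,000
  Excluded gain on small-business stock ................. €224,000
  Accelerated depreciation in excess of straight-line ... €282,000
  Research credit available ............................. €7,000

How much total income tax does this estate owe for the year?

General income tax:
  €432,000 × 16% = €69,120
  €114,000 × 21% = €23,940
  €319,000 × 35% = €111,650
  → €204,710
  Less research credit €7,000 → €197,710

Parallel minimum levy:
  Adjusted income: €865,000 + €224,000 + €282,000 = €1,371,000
  Less exemption €66,000 → base €1,305,000
  €1,305,000 × 11% = €143,550

€197,710 > €143,550, so the general income tax governs.

€197,710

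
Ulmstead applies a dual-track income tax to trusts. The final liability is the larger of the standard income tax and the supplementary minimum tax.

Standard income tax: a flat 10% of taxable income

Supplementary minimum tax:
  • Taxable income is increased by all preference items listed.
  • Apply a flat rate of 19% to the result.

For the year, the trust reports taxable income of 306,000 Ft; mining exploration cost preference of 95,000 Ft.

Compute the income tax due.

76,190 Ft

Supplementary minimum tax:
  Adjusted income: 306,000 Ft + 95,000 Ft = 401,000 Ft
  401,000 Ft × 19% = 76,190 Ft

Standard income tax:
  306,000 Ft × 10% = 30,600 Ft

76,190 Ft > 30,600 Ft, so the supplementary minimum tax is the binding amount.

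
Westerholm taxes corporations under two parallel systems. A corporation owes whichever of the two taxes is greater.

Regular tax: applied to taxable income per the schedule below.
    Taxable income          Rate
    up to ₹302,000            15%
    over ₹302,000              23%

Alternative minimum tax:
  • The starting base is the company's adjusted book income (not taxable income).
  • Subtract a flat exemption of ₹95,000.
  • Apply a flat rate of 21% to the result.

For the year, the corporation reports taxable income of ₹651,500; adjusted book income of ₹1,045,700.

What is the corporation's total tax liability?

Regular tax:
  ₹302,000 × 15% = ₹45,300
  ₹349,500 × 23% = ₹80,385
  → ₹125,685

Alternative minimum tax:
  Base (adjusted book income): ₹1,045,700
  Less exemption ₹95,000 → base ₹950,700
  ₹950,700 × 21% = ₹199,647

₹199,647 > ₹125,685, so the alternative minimum tax is the binding amount.

₹199,647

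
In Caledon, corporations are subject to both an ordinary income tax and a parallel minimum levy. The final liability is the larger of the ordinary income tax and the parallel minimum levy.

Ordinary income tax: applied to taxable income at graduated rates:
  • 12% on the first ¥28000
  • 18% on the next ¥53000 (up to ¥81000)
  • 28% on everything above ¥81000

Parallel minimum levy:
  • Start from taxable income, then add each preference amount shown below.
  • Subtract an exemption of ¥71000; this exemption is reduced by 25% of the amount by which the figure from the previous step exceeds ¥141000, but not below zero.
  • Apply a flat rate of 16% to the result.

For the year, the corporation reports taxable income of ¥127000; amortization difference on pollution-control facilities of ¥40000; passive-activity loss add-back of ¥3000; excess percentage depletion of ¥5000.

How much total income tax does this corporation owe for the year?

Parallel minimum levy:
  Adjusted income: ¥127000 + ¥40000 + ¥3000 + ¥5000 = ¥175000
  Exemption: ¥71000 − 25% × (¥175000 − ¥141000) = ¥71000 − ¥8500 = ¥62500
  Base: ¥175000 − ¥62500 = ¥112500
  ¥112500 × 16% = ¥18000

Ordinary income tax:
  ¥28000 × 12% = ¥3360
  ¥53000 × 18% = ¥9540
  ¥46000 × 28% = ¥12880
  → ¥25780

¥25780 > ¥18000, so the ordinary income tax governs.

¥25780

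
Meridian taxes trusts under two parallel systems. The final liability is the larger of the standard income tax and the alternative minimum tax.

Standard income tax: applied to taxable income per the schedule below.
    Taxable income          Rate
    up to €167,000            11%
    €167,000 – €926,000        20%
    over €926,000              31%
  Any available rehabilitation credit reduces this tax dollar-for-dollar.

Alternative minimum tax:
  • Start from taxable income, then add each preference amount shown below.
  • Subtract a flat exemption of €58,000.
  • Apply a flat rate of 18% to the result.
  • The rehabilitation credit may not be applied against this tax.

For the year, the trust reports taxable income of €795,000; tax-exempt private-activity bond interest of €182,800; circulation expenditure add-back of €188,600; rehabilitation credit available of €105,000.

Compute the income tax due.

€199,512

Standard income tax:
  €167,000 × 11% = €18,370
  €628,000 × 20% = €125,600
  → €143,970
  Less rehabilitation credit €105,000 → €38,970

Alternative minimum tax:
  Adjusted income: €795,000 + €182,800 + €188,600 = €1,166,400
  Less exemption €58,000 → base €1,108,400
  €1,108,400 × 18% = €199,512

€199,512 > €38,970, so the alternative minimum tax is the binding amount.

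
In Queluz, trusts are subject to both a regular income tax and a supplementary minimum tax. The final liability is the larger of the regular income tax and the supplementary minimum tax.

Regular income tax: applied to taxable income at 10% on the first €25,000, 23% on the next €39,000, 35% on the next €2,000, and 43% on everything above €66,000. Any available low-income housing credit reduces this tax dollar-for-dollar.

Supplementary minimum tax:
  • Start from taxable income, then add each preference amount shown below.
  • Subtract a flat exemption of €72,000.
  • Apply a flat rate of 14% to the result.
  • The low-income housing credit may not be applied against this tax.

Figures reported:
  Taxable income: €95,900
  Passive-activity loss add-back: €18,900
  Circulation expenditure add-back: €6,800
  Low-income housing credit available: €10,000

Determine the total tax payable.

Supplementary minimum tax:
  Adjusted income: €95,900 + €18,900 + €6,800 = €121,600
  Less exemption €72,000 → base €49,600
  €49,600 × 14% = €6,944

Regular income tax:
  €25,000 × 10% = €2,500
  €39,000 × 23% = €8,970
  €2,000 × 35% = €700
  €29,900 × 43% = €12,857
  → €25,027
  Less low-income housing credit €10,000 → €15,027

€15,027 > €6,944, so the regular income tax governs.

€15,027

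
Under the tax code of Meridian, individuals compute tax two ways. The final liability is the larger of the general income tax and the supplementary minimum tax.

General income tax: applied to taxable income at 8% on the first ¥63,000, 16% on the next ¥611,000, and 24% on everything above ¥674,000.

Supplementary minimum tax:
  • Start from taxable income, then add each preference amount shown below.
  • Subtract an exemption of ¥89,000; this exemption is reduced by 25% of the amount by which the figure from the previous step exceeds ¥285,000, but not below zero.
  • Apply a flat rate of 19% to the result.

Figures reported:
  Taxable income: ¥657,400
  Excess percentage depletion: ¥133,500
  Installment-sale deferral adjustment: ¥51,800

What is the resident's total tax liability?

¥160,113

Supplementary minimum tax:
  Adjusted income: ¥657,400 + ¥133,500 + ¥51,800 = ¥842,700
  Exemption: 25% × (¥842,700 − ¥285,000) = ¥139,425 ≥ ¥89,000, so the exemption is fully phased out
  Base: ¥842,700 − ¥0 = ¥842,700
  ¥842,700 × 19% = ¥160,113

General income tax:
  ¥63,000 × 8% = ¥5,040
  ¥594,400 × 16% = ¥95,104
  → ¥100,144

¥160,113 > ¥100,144, so the supplementary minimum tax is the binding amount.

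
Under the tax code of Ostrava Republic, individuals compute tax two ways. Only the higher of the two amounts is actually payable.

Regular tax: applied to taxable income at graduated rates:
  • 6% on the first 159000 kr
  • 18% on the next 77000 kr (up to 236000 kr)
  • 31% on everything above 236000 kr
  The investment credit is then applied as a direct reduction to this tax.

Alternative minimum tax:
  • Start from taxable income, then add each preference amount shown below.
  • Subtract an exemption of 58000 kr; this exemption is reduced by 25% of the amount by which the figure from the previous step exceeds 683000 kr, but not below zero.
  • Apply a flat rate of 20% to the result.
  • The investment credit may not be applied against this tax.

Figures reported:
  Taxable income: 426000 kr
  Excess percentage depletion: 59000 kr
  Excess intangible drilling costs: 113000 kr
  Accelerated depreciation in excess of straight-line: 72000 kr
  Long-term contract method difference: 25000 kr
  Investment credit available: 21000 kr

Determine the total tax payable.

128000 kr

Regular tax:
  159000 kr × 6% = 9540 kr
  77000 kr × 18% = 13860 kr
  190000 kr × 31% = 58900 kr
  → 82300 kr
  Less investment credit 21000 kr → 61300 kr

Alternative minimum tax:
  Adjusted income: 426000 kr + 59000 kr + 113000 kr + 72000 kr + 25000 kr = 695000 kr
  Exemption: 58000 kr − 25% × (695000 kr − 683000 kr) = 58000 kr − 3000 kr = 55000 kr
  Base: 695000 kr − 55000 kr = 640000 kr
  640000 kr × 20% = 128000 kr

128000 kr > 61300 kr, so the alternative minimum tax is the binding amount.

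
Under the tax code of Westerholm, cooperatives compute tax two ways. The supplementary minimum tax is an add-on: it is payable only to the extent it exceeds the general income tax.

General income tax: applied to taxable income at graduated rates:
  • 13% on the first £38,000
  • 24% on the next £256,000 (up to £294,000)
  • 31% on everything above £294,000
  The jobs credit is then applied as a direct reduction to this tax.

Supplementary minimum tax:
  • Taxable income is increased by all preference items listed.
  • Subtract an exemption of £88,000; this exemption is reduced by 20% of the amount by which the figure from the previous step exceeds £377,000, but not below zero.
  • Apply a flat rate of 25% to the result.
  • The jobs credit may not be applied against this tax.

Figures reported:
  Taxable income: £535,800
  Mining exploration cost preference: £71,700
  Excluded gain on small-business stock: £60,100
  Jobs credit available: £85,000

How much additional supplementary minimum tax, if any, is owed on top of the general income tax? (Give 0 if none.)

Supplementary minimum tax:
  Adjusted income: £535,800 + £71,700 + £60,100 = £667,600
  Exemption: £88,000 − 20% × (£667,600 − £377,000) = £88,000 − £58,120 = £29,880
  Base: £667,600 − £29,880 = £637,720
  £637,720 × 25% = £159,430

General income tax:
  £38,000 × 13% = £4,940
  £256,000 × 24% = £61,440
  £241,800 × 31% = £74,958
  → £141,338
  Less jobs credit £85,000 → £56,338

Excess of supplementary minimum tax over general income tax: £159,430 − £56,338 = £103,092.

£103,092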